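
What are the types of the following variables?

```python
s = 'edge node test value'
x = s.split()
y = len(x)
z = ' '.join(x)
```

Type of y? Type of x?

len() returns int; str.split() returns list

int, list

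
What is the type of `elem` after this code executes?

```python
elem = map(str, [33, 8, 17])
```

map() returns a map iterator object

map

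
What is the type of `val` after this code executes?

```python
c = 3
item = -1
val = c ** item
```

int ** negative int returns float

float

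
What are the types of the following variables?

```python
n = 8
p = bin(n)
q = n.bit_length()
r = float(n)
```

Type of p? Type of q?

bin() returns str; int.bit_length() returns int

str, int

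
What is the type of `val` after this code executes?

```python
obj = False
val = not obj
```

'not' always returns bool

bool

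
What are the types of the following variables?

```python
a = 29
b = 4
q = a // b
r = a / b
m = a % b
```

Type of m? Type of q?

int % int returns int; int // int returns int

int, int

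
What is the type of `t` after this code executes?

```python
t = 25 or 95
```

'or' returns the first truthy value (25, which is int)

int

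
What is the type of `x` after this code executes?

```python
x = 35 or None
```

'or' returns first truthy value (35, int)

int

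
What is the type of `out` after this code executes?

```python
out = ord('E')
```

ord() returns int (Unicode code point)

int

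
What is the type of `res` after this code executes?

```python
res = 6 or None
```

'or' returns first truthy value (6, int)

int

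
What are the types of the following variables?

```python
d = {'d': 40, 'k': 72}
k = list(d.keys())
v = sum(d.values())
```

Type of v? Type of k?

sum of int values returns int; list(...) returns list

int, list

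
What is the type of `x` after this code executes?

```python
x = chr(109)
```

chr() returns str (single character)

str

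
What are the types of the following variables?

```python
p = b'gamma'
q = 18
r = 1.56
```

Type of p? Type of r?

p is bytes; r is float

bytes, float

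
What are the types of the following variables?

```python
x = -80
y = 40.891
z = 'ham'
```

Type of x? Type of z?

x is int; z is str

int, str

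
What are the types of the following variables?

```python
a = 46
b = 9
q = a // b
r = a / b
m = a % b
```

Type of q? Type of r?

int // int returns int; int / int returns float

int, float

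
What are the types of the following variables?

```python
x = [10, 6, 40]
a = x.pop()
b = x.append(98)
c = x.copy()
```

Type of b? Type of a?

list.append() returns None; list.pop() returns the element (int)

NoneType, int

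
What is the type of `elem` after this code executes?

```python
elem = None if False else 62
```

Ternary: condition is False, else branch (62) taken → int

int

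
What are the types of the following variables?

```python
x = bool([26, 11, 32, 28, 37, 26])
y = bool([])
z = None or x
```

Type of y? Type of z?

bool() returns bool; None or <bool> returns the bool

bool, bool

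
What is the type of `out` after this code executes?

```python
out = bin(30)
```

bin() returns str representation

str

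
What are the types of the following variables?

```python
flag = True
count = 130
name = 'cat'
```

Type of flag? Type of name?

flag is bool; name is str

bool, str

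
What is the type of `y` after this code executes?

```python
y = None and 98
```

'and' returns first falsy value (None)

NoneType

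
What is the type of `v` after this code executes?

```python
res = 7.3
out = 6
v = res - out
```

float - int returns float (7.3 - 6 = 1.3)

float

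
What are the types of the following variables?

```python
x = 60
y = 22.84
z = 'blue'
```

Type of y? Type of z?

y is float; z is str

float, str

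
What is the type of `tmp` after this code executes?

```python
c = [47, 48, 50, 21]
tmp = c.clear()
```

list.clear() returns None

NoneType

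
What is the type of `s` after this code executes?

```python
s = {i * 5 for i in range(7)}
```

A set comprehension {expr for x in iterable} produces a set

set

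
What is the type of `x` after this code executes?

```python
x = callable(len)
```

callable() returns bool

bool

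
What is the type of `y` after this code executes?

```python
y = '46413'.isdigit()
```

str.isdigit() returns bool

bool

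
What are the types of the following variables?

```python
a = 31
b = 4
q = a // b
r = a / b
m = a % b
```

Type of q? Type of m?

int // int returns int; int % int returns int

int, int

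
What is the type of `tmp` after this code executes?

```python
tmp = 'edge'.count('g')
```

str.count() returns int

int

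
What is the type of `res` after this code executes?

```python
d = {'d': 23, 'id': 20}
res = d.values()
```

.values() returns a dict_values view object

dict_values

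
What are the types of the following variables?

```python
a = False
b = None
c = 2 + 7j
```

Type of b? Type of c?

b is NoneType; c is complex

NoneType, complex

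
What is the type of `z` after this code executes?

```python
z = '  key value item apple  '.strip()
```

str.strip() returns str

str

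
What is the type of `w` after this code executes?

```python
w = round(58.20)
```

round() with no ndigits arg returns int

int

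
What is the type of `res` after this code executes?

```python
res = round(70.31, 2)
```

round() with ndigits arg returns float

float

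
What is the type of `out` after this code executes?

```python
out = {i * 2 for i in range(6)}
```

A set comprehension {expr for x in iterable} produces a set

set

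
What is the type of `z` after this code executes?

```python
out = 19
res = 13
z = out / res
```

int / int always returns float in Python 3 (19 / 13 = 1.46154)

float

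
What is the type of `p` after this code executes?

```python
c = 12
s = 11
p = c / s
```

int / int always returns float in Python 3 (12 / 11 = 1.09091)

float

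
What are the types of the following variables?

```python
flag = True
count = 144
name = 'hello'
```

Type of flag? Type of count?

flag is bool; count is int

bool, int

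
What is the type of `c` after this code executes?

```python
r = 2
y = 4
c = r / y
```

int / int always returns float in Python 3 (2 / 4 = 0.5)

float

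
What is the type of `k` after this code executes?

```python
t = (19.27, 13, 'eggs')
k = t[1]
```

Index 1 of tuple is 13 which is int

int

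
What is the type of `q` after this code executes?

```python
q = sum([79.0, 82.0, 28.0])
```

sum() of floats returns float

float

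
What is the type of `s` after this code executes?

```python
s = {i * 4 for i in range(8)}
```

A set comprehension {expr for x in iterable} produces a set

set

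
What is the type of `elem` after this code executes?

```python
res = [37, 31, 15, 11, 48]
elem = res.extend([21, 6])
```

list.extend() returns None

NoneType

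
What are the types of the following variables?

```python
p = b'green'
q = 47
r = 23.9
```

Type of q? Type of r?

q is int; r is float

int, float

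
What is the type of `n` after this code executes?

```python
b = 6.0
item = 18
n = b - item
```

float - int returns float (6.0 - 18 = -12.0)

float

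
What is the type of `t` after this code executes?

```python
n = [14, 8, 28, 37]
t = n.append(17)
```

list.append() returns None (mutates in place)

NoneType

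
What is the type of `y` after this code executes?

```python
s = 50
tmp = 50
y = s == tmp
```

Equality comparison returns bool

bool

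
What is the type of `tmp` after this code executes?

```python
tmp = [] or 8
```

'or' returns first truthy value (8, which is int)

int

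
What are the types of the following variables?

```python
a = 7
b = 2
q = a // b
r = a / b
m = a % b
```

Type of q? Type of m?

int // int returns int; int % int returns int

int, int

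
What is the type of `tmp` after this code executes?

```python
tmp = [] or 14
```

'or' returns first truthy value (14, which is int)

int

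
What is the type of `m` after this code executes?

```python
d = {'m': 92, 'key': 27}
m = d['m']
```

Accessing dict[str, int] with key 'm' returns int value 92

int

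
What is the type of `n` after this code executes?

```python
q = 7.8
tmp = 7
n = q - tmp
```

float - int returns float (7.8 - 7 = 0.8)

float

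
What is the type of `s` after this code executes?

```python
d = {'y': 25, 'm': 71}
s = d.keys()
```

.keys() returns a dict_keys view object

dict_keys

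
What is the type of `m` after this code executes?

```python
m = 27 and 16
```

'and' returns the last value when all truthy (16, which is int)

int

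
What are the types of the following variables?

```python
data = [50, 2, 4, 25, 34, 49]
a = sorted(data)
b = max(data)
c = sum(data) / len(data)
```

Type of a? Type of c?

sorted() returns list; int / int returns float

list, float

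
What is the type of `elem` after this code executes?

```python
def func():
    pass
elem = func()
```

A function with no return statement returns None

NoneType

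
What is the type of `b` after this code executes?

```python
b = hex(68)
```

hex() returns str representation

str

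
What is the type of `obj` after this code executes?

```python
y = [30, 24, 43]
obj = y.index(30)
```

list.index() returns int

int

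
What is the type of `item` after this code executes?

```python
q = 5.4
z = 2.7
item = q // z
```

float // float returns float (floor division preserves float type)

float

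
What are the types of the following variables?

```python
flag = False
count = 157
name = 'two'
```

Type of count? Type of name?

count is int; name is str

int, str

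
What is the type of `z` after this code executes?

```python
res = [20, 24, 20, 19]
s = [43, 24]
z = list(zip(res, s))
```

list(zip(...)) returns a list of tuples

list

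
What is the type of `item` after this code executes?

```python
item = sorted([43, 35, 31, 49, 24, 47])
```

sorted() always returns list

list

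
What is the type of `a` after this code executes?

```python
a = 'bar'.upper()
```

str.upper() returns str

str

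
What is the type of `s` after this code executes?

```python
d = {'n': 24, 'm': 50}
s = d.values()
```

.values() returns a dict_values view object

dict_values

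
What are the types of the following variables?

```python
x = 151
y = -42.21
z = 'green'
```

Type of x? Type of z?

x is int; z is str

int, str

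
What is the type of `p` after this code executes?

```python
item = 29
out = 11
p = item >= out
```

Comparison operators return bool

bool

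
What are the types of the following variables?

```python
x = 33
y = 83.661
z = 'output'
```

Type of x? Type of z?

x is int; z is str

int, str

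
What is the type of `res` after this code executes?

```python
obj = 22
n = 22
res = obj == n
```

Equality comparison returns bool

bool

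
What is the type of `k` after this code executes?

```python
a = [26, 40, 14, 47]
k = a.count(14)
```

list.count() returns int

int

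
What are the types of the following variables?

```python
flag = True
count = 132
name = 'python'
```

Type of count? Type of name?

count is int; name is str

int, str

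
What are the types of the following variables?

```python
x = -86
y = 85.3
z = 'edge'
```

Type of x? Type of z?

x is int; z is str

int, str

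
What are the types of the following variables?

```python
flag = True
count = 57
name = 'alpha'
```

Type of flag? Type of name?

flag is bool; name is str

bool, str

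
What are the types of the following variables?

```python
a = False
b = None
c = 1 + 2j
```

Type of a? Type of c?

a is bool; c is complex

bool, complex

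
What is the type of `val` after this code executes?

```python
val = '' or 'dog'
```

'or' returns first truthy value ('dog', which is str)

str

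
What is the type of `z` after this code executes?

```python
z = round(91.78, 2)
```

round() with ndigits arg returns float

float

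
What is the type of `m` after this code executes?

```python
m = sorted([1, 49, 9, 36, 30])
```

sorted() always returns list

list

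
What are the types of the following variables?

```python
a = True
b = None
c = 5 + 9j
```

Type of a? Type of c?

a is bool; c is complex

bool, complex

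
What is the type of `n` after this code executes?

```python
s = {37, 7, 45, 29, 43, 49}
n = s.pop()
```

Popping from a set of ints returns int

int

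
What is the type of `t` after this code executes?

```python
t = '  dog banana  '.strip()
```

str.strip() returns str

str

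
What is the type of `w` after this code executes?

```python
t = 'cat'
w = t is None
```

'is' comparison returns bool

bool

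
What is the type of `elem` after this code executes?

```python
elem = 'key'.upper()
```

str.upper() returns str

str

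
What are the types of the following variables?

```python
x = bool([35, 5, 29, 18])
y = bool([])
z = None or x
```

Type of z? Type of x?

None or <bool> returns the bool; bool() returns bool

bool, bool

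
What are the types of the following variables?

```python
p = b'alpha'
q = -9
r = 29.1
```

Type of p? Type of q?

p is bytes; q is int

bytes, int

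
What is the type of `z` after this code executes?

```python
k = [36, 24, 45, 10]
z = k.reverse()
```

list.reverse() returns None

NoneType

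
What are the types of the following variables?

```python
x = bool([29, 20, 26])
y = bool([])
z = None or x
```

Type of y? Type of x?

bool() returns bool; bool() returns bool

bool, bool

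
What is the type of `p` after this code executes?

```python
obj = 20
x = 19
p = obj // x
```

int // int returns int (20 // 19 = 1)

int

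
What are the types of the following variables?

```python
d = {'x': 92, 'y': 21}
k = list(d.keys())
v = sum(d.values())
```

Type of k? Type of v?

list(...) returns list; sum of int values returns int

list, int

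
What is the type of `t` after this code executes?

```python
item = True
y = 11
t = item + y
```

bool + int returns int (True is 1, so 1 + 11 = 12)

int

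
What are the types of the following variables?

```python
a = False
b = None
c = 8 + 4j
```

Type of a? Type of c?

a is bool; c is complex

bool, complex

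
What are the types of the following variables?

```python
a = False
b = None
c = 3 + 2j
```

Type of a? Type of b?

a is bool; b is NoneType

bool, NoneType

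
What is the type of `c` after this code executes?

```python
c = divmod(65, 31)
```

divmod() returns a tuple (quotient, remainder)

tuple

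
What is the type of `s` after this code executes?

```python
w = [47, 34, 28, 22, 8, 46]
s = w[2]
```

Indexing a list of ints returns int (w[2] = 28)

int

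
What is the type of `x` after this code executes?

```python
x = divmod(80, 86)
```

divmod() returns a tuple (quotient, remainder)

tuple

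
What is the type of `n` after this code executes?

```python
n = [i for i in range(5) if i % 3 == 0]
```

A list comprehension [...] produces a list

list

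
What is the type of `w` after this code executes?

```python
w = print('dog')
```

print() returns None

NoneType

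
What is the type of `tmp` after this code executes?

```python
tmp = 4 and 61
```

'and' returns the last value when all truthy (61, which is int)

int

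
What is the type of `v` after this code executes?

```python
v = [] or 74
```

'or' returns first truthy value (74, which is int)

int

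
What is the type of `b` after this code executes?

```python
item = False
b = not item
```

'not' always returns bool

bool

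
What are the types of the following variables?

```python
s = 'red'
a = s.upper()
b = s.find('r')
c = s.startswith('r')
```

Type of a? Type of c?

str.upper() returns str; str.startswith() returns bool

str, bool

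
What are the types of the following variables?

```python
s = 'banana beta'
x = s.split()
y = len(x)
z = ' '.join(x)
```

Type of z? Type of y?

str.join() returns str; len() returns int

str, int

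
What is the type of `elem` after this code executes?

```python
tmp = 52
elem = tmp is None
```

'is' comparison returns bool

bool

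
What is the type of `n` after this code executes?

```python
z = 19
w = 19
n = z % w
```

int % int returns int (19 % 19 = 0)

int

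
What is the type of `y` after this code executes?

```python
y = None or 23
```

'or' with None returns the other value (23, int)

int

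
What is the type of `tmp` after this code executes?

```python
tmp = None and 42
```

'and' returns first falsy value (None)

NoneType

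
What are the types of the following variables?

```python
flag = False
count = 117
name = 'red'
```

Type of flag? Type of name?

flag is bool; name is str

bool, str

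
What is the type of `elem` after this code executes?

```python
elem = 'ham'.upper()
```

str.upper() returns str

str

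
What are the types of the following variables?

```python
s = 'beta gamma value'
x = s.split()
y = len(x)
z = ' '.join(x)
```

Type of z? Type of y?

str.join() returns str; len() returns int

str, int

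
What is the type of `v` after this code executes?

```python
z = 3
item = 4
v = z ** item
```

int ** positive int returns int (3 ** 4 = 81)

int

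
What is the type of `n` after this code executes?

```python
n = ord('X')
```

ord() returns int (Unicode code point)

int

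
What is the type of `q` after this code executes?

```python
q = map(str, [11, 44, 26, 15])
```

map() returns a map iterator object

map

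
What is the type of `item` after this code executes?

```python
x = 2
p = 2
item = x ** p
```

int ** positive int returns int (2 ** 2 = 4)

int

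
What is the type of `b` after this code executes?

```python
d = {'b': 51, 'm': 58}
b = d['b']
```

Accessing dict[str, int] with key 'b' returns int value 51

int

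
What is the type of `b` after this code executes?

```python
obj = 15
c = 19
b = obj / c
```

int / int always returns float in Python 3 (15 / 19 = 0.789474)

float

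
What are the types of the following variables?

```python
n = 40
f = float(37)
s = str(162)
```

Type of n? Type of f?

n is int; f is float

int, float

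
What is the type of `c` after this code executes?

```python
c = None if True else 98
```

Ternary: condition is True, if branch (None) taken → NoneType

NoneType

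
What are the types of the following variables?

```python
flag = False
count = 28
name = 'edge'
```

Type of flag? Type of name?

flag is bool; name is str

bool, str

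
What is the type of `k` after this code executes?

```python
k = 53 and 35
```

'and' returns the last value when all truthy (35, which is int)

int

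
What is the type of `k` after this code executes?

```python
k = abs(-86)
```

abs() of int returns int

int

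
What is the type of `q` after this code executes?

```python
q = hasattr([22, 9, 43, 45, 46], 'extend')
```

hasattr() returns bool

bool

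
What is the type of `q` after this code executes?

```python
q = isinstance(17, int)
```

isinstance() returns bool

bool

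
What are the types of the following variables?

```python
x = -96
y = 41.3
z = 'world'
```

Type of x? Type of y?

x is int; y is float

int, float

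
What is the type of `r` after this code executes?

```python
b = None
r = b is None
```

'is' comparison returns bool

bool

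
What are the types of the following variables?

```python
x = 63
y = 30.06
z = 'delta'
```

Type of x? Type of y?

x is int; y is float

int, float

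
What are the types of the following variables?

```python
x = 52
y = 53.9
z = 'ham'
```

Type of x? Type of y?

x is int; y is float

int, float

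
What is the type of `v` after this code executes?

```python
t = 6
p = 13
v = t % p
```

int % int returns int (6 % 13 = 6)

int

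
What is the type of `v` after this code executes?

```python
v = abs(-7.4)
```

abs() of float returns float

float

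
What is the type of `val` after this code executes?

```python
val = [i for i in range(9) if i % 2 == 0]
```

A list comprehension [...] produces a list

list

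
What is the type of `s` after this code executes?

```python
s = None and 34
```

'and' returns first falsy value (None)

NoneType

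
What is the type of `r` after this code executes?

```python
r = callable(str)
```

callable() returns bool

bool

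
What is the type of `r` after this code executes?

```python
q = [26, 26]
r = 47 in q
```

'in' operator returns bool

bool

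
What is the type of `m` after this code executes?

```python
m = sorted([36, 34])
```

sorted() always returns list

list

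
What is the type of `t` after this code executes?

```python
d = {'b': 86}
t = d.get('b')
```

dict.get() returns the value (int) when key is found

int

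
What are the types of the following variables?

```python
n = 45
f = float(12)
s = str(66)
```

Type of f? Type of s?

f is float; s is str

float, str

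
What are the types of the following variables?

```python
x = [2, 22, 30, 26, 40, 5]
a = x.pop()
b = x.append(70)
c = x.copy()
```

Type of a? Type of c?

list.pop() returns the element (int); list.copy() returns list

int, list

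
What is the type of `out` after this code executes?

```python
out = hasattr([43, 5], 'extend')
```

hasattr() returns bool

bool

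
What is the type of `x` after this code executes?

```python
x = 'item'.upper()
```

str.upper() returns str

str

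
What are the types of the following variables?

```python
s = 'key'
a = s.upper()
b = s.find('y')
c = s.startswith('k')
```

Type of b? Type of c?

str.find() returns int; str.startswith() returns bool

int, bool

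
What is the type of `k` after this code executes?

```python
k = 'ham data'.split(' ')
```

str.split() returns list

list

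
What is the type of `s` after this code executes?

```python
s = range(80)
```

range() returns a range object

range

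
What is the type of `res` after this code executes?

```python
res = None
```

None has type NoneType

NoneType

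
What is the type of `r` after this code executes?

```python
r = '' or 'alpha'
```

'or' returns first truthy value ('alpha', which is str)

str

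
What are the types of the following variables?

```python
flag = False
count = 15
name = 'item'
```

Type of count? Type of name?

count is int; name is str

int, str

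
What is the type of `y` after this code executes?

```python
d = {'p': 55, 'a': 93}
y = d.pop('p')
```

dict.pop() returns the value (int)

int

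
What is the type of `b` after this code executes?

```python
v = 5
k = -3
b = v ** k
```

int ** negative int returns float

float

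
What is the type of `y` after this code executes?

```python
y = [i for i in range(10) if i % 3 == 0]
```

A list comprehension [...] produces a list

list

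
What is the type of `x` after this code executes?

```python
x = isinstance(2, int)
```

isinstance() returns bool

bool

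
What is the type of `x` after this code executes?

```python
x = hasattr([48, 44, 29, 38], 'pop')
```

hasattr() returns bool

bool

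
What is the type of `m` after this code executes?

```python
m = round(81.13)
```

round() with no ndigits arg returns int

int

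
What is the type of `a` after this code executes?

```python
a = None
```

None has type NoneType

NoneType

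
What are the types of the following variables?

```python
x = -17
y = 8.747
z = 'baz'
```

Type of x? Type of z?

x is int; z is str

int, str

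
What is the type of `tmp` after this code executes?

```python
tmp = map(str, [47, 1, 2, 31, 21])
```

map() returns a map iterator object

map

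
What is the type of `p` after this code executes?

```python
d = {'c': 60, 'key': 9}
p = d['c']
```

Accessing dict[str, int] with key 'c' returns int value 60

int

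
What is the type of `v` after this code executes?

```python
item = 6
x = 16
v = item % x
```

int % int returns int (6 % 16 = 6)

int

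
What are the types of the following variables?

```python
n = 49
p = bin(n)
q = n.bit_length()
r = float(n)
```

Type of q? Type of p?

int.bit_length() returns int; bin() returns str

int, str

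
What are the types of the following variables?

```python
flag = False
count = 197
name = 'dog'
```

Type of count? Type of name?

count is int; name is str

int, str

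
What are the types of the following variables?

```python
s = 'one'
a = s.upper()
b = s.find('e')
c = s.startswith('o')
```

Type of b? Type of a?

str.find() returns int; str.upper() returns str

int, str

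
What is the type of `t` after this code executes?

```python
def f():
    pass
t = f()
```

A function with no return statement returns None

NoneType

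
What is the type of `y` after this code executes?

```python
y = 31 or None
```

'or' returns first truthy value (31, int)

int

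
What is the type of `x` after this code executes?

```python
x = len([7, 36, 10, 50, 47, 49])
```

len() always returns int

int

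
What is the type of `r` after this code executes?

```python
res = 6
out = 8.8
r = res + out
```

int + float returns float (6 + 8.8 = 14.8)

float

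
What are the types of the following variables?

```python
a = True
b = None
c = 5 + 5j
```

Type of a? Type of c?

a is bool; c is complex

bool, complex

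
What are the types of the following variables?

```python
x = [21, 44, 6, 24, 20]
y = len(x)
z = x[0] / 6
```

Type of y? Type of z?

len() returns int; int / int returns float

int, float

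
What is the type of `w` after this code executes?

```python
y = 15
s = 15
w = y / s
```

int / int always returns float in Python 3 (15 / 15 = 1)

float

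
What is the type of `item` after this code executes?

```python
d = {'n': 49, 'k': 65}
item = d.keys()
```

.keys() returns a dict_keys view object

dict_keys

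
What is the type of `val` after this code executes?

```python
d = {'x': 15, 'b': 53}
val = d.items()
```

dict.items() returns a dict_items view

dict_items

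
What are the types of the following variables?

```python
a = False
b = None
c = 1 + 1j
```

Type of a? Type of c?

a is bool; c is complex

bool, complex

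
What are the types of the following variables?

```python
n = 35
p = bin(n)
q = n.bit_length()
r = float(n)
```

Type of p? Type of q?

bin() returns str; int.bit_length() returns int

str, int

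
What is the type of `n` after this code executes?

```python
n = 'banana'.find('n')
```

str.find() returns int (index, or -1)

int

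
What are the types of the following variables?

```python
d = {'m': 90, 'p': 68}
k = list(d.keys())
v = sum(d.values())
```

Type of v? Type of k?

sum of int values returns int; list(...) returns list

int, list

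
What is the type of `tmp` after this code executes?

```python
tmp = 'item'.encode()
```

str.encode() returns bytes

bytes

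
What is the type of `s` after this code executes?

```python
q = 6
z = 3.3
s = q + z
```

int + float returns float (6 + 3.3 = 9.3)

float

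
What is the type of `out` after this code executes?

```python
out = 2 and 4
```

'and' returns the last value when all truthy (4, which is int)

int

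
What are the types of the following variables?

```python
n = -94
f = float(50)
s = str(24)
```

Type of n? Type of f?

n is int; f is float

int, float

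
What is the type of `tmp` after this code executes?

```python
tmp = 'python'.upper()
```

str.upper() returns str

str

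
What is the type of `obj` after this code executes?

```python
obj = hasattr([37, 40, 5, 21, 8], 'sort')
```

hasattr() returns bool

bool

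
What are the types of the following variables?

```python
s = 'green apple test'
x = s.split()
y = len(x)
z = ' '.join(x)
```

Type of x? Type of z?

str.split() returns list; str.join() returns str

list, str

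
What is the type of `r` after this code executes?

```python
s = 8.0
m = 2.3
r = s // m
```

float // float returns float (floor division preserves float type)

float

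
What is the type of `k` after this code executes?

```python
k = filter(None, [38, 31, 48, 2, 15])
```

filter() returns a filter iterator object

filter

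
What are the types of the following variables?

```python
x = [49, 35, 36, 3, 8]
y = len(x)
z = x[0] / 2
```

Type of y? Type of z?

len() returns int; int / int returns float

int, float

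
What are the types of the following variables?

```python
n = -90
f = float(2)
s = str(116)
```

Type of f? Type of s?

f is float; s is str

float, str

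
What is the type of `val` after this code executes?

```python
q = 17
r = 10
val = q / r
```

int / int always returns float in Python 3 (17 / 10 = 1.7)

float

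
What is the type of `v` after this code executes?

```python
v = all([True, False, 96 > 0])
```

all() returns bool

bool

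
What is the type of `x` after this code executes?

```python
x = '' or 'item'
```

'or' returns first truthy value ('item', which is str)

str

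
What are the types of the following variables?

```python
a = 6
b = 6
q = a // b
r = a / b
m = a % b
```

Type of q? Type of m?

int // int returns int; int % int returns int

int, int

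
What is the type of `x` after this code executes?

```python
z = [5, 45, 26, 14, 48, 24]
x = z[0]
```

Indexing a list of ints returns int (z[0] = 5)

int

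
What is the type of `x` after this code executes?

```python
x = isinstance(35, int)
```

isinstance() returns bool

bool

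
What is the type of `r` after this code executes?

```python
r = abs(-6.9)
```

abs() of float returns float

float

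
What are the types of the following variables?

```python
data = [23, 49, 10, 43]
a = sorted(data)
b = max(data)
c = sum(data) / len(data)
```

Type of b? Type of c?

max of ints returns int; int / int returns float

int, float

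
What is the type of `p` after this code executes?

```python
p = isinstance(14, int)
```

isinstance() returns bool

bool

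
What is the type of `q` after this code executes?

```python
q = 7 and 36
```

'and' returns the last value when all truthy (36, which is int)

int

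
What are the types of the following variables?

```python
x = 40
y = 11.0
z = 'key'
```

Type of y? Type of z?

y is float; z is str

float, str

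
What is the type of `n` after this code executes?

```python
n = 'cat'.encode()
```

str.encode() returns bytes

bytes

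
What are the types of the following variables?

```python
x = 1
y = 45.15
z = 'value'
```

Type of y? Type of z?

y is float; z is str

float, str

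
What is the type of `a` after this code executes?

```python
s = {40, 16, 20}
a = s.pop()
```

Popping from a set of ints returns int

int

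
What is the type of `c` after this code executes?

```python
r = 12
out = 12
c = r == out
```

Equality comparison returns bool

bool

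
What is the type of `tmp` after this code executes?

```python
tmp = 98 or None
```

'or' returns first truthy value (98, int)

int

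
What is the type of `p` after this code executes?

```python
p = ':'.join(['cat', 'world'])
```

str.join() returns str

str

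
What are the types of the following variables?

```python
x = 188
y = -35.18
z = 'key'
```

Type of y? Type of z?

y is float; z is str

float, str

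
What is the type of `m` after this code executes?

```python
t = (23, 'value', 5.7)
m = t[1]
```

Index 1 of tuple is 'value' which is str

str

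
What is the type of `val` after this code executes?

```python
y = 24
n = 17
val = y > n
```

Comparison operators return bool

bool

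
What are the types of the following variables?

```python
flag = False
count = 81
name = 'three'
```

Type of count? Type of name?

count is int; name is str

int, str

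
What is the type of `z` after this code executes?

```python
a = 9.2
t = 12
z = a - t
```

float - int returns float (9.2 - 12 = -2.8)

float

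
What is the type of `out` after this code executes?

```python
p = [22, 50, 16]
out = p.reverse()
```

list.reverse() returns None

NoneType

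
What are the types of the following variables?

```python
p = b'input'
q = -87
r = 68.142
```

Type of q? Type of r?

q is int; r is float

int, float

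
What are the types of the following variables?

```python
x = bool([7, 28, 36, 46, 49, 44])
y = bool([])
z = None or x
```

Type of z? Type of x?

None or <bool> returns the bool; bool() returns bool

bool, bool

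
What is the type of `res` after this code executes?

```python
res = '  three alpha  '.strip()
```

str.strip() returns str

str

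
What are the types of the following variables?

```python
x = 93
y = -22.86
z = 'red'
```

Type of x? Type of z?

x is int; z is str

int, str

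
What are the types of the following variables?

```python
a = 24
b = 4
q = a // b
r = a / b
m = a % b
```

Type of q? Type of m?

int // int returns int; int % int returns int

int, int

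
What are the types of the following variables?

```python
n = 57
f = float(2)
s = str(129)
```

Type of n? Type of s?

n is int; s is str

int, str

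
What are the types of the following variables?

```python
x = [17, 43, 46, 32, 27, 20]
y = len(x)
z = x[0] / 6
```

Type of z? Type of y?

int / int returns float; len() returns int

float, int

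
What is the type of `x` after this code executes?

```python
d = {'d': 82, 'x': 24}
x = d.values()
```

.values() returns a dict_values view object

dict_values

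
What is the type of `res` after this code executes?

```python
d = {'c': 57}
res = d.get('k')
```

dict.get() returns None when key 'k' is not found and no default given

NoneType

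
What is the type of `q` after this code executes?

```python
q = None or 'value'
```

'or' with None returns the other value ('value', str)

str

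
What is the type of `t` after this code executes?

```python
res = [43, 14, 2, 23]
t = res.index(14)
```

list.index() returns int

int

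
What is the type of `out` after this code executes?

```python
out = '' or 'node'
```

'or' returns first truthy value ('node', which is str)

str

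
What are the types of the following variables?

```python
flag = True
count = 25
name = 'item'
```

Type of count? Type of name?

count is int; name is str

int, str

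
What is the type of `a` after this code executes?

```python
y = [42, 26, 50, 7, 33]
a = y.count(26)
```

list.count() returns int

int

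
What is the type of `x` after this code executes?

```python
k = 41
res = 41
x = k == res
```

Equality comparison returns bool

bool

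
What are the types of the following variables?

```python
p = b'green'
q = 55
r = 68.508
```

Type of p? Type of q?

p is bytes; q is int

bytes, int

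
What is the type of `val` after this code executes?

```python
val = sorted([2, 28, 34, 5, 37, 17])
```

sorted() always returns list

list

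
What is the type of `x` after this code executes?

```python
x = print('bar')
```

print() returns None

NoneType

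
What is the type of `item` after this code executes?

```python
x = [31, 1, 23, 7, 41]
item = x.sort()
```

list.sort() returns None (sorts in place)

NoneType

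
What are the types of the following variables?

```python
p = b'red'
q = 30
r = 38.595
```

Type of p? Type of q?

p is bytes; q is int

bytes, int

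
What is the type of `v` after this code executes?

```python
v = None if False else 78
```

Ternary: condition is False, else branch (78) taken → int

int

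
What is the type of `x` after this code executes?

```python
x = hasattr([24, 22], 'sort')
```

hasattr() returns bool

bool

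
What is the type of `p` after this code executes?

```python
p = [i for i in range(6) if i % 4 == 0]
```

A list comprehension [...] produces a list

list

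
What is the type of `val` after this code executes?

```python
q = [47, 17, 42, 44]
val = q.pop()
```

list.pop() returns the popped element (int here)

int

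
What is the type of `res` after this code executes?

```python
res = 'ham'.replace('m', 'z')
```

str.replace() returns str

str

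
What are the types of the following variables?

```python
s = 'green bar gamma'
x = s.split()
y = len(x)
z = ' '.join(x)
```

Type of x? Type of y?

str.split() returns list; len() returns int

list, int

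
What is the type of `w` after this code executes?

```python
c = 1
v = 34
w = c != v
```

Comparison operators return bool

bool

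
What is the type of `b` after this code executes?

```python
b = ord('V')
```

ord() returns int (Unicode code point)

int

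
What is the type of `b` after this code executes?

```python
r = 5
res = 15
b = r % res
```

int % int returns int (5 % 15 = 5)

int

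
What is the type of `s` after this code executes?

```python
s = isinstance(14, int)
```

isinstance() returns bool

bool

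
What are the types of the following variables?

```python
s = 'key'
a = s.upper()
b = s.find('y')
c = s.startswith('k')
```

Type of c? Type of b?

str.startswith() returns bool; str.find() returns int

bool, int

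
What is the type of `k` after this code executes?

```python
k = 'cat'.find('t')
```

str.find() returns int (index, or -1)

int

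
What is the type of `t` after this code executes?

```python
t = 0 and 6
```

'and' returns the first falsy value (0, which is int)

int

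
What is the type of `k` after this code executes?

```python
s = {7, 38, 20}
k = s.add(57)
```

set.add() returns None (mutates in place)

NoneType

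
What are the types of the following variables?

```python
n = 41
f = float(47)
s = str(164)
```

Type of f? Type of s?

f is float; s is str

float, str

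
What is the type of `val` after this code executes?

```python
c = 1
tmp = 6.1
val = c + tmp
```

int + float returns float (1 + 6.1 = 7.1)

float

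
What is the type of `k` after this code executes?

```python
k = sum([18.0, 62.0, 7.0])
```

sum() of floats returns float

float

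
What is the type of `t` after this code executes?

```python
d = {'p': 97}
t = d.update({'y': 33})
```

dict.update() returns None

NoneType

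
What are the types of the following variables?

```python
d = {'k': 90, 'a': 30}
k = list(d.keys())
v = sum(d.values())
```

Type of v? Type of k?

sum of int values returns int; list(...) returns list

int, list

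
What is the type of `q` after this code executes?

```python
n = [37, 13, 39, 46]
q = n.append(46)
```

list.append() returns None (mutates in place)

NoneType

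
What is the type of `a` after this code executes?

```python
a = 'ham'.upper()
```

str.upper() returns str

str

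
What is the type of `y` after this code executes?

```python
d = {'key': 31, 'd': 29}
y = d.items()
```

dict.items() returns a dict_items view

dict_items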